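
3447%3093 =354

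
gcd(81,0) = 81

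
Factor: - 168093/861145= - 3^2*5^( - 1) * 19^1*157^( - 1)*983^1*1097^( - 1) 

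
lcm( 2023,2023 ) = 2023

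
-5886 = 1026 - 6912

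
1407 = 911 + 496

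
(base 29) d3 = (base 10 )380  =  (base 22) h6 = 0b101111100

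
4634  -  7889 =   -  3255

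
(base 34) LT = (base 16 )2e7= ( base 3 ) 1000112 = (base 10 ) 743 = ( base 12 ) 51b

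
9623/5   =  9623/5 = 1924.60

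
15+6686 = 6701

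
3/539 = 3/539 =0.01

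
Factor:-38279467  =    -  38279467^1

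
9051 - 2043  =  7008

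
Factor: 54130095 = 3^2*5^1*29^1*41479^1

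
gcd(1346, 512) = 2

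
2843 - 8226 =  - 5383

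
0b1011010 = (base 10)90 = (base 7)156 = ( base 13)6C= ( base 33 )2O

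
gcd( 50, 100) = 50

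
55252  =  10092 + 45160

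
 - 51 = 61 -112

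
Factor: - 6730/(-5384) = 2^(-2)*5^1=5/4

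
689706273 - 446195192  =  243511081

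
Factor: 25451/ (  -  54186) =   -  31/66 = -  2^(-1)*3^( - 1)*11^(-1)*31^1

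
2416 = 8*302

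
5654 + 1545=7199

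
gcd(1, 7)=1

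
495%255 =240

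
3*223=669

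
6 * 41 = 246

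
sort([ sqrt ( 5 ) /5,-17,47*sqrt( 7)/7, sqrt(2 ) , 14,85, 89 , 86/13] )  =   [-17,sqrt(5)/5, sqrt(2),  86/13,14, 47*sqrt (7)/7, 85 , 89]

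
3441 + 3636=7077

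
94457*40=3778280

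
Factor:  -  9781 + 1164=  - 7^1*1231^1 = -  8617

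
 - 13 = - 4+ - 9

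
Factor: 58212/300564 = 7^2*11^(-1)*23^( - 1) = 49/253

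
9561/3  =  3187 = 3187.00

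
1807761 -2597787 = - 790026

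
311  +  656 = 967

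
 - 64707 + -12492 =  - 77199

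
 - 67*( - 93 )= 6231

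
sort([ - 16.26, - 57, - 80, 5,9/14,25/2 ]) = [ - 80, - 57, - 16.26 , 9/14,5, 25/2 ]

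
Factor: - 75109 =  - 75109^1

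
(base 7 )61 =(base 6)111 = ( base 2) 101011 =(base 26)1h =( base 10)43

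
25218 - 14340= 10878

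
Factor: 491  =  491^1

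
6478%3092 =294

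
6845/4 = 1711+1/4 = 1711.25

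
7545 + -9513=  - 1968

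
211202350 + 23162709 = 234365059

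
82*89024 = 7299968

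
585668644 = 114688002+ 470980642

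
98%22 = 10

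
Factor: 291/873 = 3^ (  -  1) = 1/3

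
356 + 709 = 1065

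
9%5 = 4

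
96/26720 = 3/835=0.00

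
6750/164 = 41 + 13/82 =41.16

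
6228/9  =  692  =  692.00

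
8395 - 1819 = 6576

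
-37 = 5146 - 5183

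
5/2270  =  1/454  =  0.00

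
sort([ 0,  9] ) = [ 0, 9]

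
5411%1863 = 1685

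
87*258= 22446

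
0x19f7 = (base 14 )25CB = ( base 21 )F1B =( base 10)6647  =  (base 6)50435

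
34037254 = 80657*422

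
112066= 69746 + 42320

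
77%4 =1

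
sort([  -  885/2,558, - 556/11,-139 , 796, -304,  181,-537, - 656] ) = [-656  , - 537,-885/2,-304, - 139, - 556/11 , 181,558,796 ] 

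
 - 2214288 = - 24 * 92262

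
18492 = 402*46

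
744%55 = 29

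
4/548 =1/137=0.01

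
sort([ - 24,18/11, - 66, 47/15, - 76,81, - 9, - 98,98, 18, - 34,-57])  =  [ -98, - 76, - 66,  -  57, - 34, - 24,-9,18/11 , 47/15,18,81,98 ]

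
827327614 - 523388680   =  303938934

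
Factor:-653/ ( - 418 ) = 2^ ( - 1)* 11^( - 1 )*19^(-1)*653^1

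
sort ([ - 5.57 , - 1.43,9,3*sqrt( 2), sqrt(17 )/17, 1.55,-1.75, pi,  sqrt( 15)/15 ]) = [ - 5.57,  -  1.75, - 1.43,  sqrt(17)/17, sqrt( 15)/15,  1.55, pi,  3 * sqrt( 2), 9 ] 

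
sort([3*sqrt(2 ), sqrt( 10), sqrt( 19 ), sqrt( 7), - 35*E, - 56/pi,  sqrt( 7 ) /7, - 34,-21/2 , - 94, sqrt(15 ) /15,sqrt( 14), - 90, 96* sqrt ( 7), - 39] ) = [ - 35*E, - 94 , - 90,-39, - 34 , - 56/pi, - 21/2  ,  sqrt(15 ) /15,  sqrt( 7)/7,sqrt ( 7),sqrt( 10), sqrt( 14 ), 3 * sqrt(2 ), sqrt(19), 96 * sqrt( 7 )]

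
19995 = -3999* ( - 5) 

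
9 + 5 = 14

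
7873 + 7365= 15238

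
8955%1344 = 891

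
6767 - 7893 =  - 1126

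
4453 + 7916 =12369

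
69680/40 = 1742 = 1742.00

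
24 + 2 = 26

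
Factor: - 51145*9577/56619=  - 3^( - 5)*5^1*53^1*61^1*157^1* 193^1 *233^ (  -  1) = - 489815665/56619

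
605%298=9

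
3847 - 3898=-51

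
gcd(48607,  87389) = 1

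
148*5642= 835016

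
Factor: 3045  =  3^1*5^1*7^1*29^1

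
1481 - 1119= 362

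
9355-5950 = 3405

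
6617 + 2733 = 9350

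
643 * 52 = 33436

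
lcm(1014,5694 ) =74022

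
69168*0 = 0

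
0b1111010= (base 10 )122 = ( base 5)442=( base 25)4M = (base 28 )4A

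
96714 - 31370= 65344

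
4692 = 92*51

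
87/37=87/37=2.35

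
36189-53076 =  - 16887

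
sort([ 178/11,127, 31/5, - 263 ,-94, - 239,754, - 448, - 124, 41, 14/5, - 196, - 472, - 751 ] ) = [- 751, - 472, - 448, - 263, - 239, - 196, - 124, - 94, 14/5, 31/5,178/11, 41, 127,  754]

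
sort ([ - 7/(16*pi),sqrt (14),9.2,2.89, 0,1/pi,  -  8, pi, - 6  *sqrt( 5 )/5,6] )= [ - 8,-6 * sqrt(5)/5, - 7/(16*pi ),0, 1/pi,2.89,  pi, sqrt(14 ),6,9.2]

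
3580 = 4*895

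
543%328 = 215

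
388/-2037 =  - 1 + 17/21= - 0.19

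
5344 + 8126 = 13470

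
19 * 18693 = 355167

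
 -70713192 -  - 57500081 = - 13213111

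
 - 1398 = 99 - 1497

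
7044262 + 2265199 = 9309461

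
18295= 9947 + 8348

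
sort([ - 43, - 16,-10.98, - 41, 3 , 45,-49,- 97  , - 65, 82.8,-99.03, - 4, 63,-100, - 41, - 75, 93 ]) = [ - 100, - 99.03,-97, - 75, - 65, - 49,-43, - 41, - 41,-16,-10.98 , - 4,3 , 45,  63,82.8,93 ]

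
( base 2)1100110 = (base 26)3O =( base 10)102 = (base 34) 30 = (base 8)146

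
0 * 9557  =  0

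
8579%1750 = 1579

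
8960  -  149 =8811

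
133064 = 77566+55498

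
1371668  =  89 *15412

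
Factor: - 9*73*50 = - 2^1*3^2 * 5^2*73^1 = - 32850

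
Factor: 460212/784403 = 2^2 * 3^1*449^ ( - 1) * 1747^(  -  1) *38351^1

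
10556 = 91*116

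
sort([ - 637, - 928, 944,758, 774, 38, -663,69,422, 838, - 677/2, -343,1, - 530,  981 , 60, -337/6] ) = [  -  928, - 663 , - 637,-530, - 343,  -  677/2,-337/6,1,38,60 , 69, 422,758,774,838, 944, 981] 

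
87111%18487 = 13163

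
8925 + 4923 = 13848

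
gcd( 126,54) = 18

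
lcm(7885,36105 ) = 685995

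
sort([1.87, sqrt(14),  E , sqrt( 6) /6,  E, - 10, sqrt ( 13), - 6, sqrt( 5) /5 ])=[-10,-6, sqrt(6 )/6 , sqrt(5 )/5, 1.87, E, E, sqrt( 13 ), sqrt(14)] 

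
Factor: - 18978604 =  - 2^2*229^1 * 20719^1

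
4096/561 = 7+169/561 = 7.30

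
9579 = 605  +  8974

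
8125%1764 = 1069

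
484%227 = 30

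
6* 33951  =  203706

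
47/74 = 47/74=0.64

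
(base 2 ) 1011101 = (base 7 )162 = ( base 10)93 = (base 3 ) 10110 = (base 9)113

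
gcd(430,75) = 5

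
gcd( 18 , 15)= 3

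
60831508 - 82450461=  - 21618953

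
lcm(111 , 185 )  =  555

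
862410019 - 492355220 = 370054799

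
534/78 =89/13 = 6.85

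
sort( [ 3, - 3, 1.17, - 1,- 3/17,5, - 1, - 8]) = [ - 8,- 3, - 1, - 1, - 3/17, 1.17,  3, 5 ] 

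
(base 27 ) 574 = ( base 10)3838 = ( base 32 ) 3nu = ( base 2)111011111110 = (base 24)6fm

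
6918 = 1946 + 4972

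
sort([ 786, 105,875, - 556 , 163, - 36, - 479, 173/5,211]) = [ - 556, - 479,-36,173/5, 105,163,211,786,875] 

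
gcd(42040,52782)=2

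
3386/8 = 1693/4 = 423.25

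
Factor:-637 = -7^2*13^1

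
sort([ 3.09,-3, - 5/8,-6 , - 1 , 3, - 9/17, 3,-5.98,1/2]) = [  -  6, - 5.98,-3, - 1, - 5/8,-9/17, 1/2,3, 3, 3.09 ] 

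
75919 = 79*961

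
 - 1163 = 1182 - 2345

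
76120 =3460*22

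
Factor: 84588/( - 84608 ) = - 2^( - 5 ) *3^1*7^1*19^1*53^1*661^( - 1) = - 21147/21152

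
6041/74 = 6041/74 = 81.64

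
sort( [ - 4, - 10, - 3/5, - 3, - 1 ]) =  [ - 10, - 4, - 3 , - 1,  -  3/5] 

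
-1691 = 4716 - 6407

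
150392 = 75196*2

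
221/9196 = 221/9196 = 0.02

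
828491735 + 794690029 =1623181764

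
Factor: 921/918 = 307/306=2^ (- 1 )*3^(-2)*17^(-1)*307^1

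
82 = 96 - 14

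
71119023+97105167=168224190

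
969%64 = 9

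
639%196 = 51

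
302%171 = 131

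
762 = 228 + 534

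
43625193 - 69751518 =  - 26126325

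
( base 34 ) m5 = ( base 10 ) 753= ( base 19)21c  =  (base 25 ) 153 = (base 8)1361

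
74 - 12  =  62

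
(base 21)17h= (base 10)605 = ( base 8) 1135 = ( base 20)1A5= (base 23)137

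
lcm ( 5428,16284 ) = 16284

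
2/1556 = 1/778 = 0.00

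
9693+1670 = 11363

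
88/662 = 44/331 = 0.13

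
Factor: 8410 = 2^1 * 5^1*29^2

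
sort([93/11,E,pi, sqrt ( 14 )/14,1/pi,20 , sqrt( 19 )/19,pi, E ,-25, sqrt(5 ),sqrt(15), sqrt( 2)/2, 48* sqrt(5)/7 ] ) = [-25,sqrt( 19 )/19,  sqrt( 14)/14, 1/pi,  sqrt ( 2 )/2,  sqrt(5 ),  E, E,pi,  pi,sqrt(15), 93/11, 48*sqrt(5)/7,20]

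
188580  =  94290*2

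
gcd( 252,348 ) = 12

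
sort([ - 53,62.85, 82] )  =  [ -53,62.85,82 ] 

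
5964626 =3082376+2882250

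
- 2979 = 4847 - 7826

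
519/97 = 5+34/97 = 5.35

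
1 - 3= - 2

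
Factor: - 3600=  - 2^4*3^2*5^2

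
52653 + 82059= 134712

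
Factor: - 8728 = - 2^3 * 1091^1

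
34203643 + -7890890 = 26312753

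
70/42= 1 + 2/3 =1.67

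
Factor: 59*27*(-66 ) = -2^1 * 3^4*11^1*59^1 = - 105138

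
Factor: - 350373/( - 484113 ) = 7^( - 1 ) * 23053^( -1) * 116791^1 = 116791/161371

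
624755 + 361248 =986003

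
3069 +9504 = 12573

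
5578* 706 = 3938068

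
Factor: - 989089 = -113^1*8753^1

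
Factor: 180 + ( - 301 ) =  - 121 = -11^2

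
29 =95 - 66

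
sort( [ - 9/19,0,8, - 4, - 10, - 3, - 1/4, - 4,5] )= [ - 10, - 4, - 4,-3, - 9/19, - 1/4, 0,5,  8] 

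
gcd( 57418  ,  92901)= 1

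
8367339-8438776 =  - 71437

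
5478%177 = 168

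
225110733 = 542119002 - 317008269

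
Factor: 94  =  2^1*47^1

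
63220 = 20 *3161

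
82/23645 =82/23645 = 0.00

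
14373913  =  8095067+6278846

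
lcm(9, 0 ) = 0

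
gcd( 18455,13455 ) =5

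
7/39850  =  7/39850=0.00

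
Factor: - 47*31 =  -1457= -  31^1*47^1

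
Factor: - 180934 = - 2^1* 13^1*6959^1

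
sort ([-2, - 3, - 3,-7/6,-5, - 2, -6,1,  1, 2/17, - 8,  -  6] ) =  [ - 8, - 6,- 6,-5, -3,-3,-2,-2 , - 7/6,2/17,1, 1]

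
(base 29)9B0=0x1ed0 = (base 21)HID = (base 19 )12g3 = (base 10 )7888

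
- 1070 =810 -1880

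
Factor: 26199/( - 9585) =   -  3^( - 1)*5^( - 1 )*41^1 = - 41/15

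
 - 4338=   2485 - 6823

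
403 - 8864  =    -  8461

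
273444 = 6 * 45574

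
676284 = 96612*7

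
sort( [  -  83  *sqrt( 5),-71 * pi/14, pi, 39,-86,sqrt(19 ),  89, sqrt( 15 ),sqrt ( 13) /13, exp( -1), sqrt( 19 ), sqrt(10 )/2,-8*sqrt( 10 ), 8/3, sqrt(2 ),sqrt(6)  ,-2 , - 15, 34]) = [-83*sqrt( 5), - 86, -8*sqrt( 10), - 71*pi/14, - 15, - 2, sqrt (13 ) /13, exp( - 1),sqrt (2 ), sqrt( 10 )/2, sqrt( 6), 8/3,  pi, sqrt( 15), sqrt ( 19), sqrt( 19 ),  34,39, 89]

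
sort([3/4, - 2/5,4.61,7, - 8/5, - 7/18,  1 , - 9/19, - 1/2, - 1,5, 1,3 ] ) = [- 8/5, - 1, - 1/2, - 9/19, -2/5, - 7/18, 3/4, 1,1,3, 4.61,5 , 7] 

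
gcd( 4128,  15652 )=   172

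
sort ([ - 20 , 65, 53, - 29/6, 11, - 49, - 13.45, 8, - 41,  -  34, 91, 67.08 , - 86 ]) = [ - 86, - 49 ,  -  41, - 34, - 20, - 13.45, - 29/6,8,11,53,  65,67.08, 91]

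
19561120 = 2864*6830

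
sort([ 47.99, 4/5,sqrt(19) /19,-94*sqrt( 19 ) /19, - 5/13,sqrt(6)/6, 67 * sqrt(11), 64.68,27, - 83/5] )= [ - 94 * sqrt(19) /19,-83/5,-5/13, sqrt(19 ) /19,  sqrt(6 )/6,4/5, 27,  47.99,64.68, 67*sqrt(11)] 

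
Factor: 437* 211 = 92207 = 19^1*23^1*211^1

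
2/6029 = 2/6029 =0.00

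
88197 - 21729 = 66468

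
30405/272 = 111+213/272 = 111.78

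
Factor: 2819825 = 5^2*149^1*757^1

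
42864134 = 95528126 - 52663992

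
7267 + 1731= 8998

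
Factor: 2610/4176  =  5/8  =  2^( - 3) * 5^1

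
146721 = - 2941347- - 3088068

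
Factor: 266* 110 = 29260=2^2*5^1*7^1* 11^1*19^1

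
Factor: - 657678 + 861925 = 29^1*7043^1 = 204247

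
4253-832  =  3421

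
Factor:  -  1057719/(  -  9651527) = 3^1*13^1*37^1*71^(  -  1)*733^1 * 135937^(-1 ) 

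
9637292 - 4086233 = 5551059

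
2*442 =884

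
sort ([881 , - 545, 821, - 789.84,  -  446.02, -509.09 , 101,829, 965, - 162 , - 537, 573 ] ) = [ - 789.84, - 545,  -  537 , - 509.09, - 446.02 ,- 162,101,573,821 , 829, 881, 965 ] 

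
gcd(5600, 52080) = 560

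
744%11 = 7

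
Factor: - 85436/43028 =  - 13^1*53^1*347^( - 1) = - 689/347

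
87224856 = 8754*9964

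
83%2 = 1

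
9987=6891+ 3096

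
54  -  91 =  - 37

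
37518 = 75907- 38389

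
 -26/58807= -1 + 58781/58807 = - 0.00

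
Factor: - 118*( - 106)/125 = 2^2 * 5^( - 3 )*53^1*59^1= 12508/125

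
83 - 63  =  20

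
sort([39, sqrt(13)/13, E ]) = [ sqrt(13 ) /13,E,39 ] 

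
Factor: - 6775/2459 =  - 5^2*271^1*2459^( - 1)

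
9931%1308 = 775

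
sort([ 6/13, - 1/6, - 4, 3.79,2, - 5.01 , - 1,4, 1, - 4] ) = [ - 5.01, - 4 ,  -  4, - 1, - 1/6, 6/13, 1, 2,3.79, 4 ]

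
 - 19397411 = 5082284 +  - 24479695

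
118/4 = 59/2 = 29.50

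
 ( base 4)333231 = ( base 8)7755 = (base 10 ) 4077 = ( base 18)CA9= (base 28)55H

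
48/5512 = 6/689  =  0.01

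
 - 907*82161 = - 74520027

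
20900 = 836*25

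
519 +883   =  1402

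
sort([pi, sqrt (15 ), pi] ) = [ pi, pi, sqrt(15) ] 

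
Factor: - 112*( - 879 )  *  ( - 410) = -2^5*3^1*5^1* 7^1*41^1*293^1 = - 40363680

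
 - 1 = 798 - 799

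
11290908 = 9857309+1433599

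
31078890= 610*50949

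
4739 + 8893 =13632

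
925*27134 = 25098950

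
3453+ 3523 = 6976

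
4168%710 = 618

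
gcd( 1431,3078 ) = 27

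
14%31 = 14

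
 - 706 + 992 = 286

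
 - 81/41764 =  - 81/41764 = - 0.00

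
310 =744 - 434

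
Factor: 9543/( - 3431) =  - 3^1 * 47^ (  -  1 )*73^( - 1 )*3181^1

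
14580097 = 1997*7301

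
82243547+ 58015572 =140259119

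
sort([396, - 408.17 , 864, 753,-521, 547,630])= [-521, - 408.17, 396, 547, 630, 753 , 864 ] 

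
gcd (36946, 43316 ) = 1274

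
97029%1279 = 1104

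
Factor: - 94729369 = - 7^1*113^1*119759^1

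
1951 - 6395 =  - 4444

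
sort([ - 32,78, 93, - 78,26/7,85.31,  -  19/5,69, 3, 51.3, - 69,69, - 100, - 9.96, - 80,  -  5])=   [ - 100, - 80, - 78,  -  69,-32,  -  9.96, - 5, - 19/5,3,26/7,51.3, 69,69,78,85.31, 93]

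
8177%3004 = 2169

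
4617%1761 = 1095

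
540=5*108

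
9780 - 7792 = 1988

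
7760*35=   271600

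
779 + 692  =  1471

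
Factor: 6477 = 3^1*17^1* 127^1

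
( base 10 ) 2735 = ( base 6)20355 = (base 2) 101010101111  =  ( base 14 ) dd5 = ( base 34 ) 2CF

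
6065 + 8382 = 14447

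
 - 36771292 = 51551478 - 88322770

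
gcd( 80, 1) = 1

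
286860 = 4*71715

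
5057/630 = 5057/630 = 8.03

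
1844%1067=777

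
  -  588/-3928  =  147/982 = 0.15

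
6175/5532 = 1+643/5532= 1.12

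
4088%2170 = 1918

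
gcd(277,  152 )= 1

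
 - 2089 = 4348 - 6437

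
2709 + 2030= 4739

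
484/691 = 484/691 = 0.70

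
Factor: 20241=3^2*13^1*173^1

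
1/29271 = 1/29271 = 0.00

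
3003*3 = 9009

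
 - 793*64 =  - 50752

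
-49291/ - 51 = 966 + 25/51 = 966.49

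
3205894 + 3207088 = 6412982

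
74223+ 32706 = 106929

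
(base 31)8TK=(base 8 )20637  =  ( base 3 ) 102210210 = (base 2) 10000110011111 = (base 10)8607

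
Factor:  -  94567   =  -11^1 * 8597^1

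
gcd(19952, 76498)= 2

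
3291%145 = 101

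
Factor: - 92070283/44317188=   -2^(-2 )*3^(-2 ) * 17^1 *499^ ( - 1) * 953^1*2467^(-1)*5683^1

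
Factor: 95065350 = 2^1 * 3^1*5^2*89^1*7121^1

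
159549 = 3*53183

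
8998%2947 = 157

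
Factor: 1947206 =2^1*227^1*4289^1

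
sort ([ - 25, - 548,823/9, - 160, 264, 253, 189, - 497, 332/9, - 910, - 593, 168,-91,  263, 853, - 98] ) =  [ - 910,  -  593, - 548, - 497,-160, - 98, - 91, - 25, 332/9, 823/9,  168, 189,253, 263, 264,853]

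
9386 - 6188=3198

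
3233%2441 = 792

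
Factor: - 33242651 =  - 13^1 * 2557127^1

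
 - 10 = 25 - 35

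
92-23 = 69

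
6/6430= 3/3215 = 0.00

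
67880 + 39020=106900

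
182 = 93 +89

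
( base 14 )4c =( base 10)68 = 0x44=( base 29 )2A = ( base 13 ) 53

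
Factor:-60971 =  - 19^1*3209^1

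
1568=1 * 1568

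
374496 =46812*8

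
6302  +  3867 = 10169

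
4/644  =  1/161  =  0.01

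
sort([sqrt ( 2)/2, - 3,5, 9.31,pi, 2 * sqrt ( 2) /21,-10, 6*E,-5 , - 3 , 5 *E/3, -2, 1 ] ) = [  -  10,-5,- 3,- 3,-2,2*sqrt( 2 )/21, sqrt (2) /2, 1,pi , 5 * E/3,5,9.31,6*E ]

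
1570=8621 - 7051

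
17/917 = 17/917= 0.02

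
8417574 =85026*99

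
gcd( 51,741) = 3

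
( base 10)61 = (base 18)37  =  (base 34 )1r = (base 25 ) 2B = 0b111101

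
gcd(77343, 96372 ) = 3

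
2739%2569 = 170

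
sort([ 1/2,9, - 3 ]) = [ - 3,  1/2,9 ]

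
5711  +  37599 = 43310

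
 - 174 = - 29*6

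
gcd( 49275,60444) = 657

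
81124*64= 5191936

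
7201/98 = 7201/98 = 73.48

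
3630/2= 1815 = 1815.00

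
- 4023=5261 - 9284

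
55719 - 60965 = -5246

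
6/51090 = 1/8515=0.00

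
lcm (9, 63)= 63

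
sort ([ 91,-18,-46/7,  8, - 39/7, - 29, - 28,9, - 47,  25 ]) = [ - 47, - 29, - 28,  -  18, - 46/7,-39/7, 8,9, 25, 91]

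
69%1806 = 69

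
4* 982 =3928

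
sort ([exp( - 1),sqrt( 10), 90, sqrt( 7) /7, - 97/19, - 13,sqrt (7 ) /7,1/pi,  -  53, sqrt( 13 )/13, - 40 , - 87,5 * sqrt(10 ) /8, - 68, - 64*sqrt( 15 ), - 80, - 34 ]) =[ - 64*sqrt(15) , - 87, - 80, - 68 , - 53 , - 40, - 34 , - 13, - 97/19,sqrt( 13) /13 , 1/pi,exp( - 1 ),sqrt( 7)/7 , sqrt( 7 ) /7, 5 * sqrt( 10) /8, sqrt(10), 90 ]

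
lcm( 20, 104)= 520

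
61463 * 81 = 4978503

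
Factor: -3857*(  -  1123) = 4331411 = 7^1*19^1*29^1*1123^1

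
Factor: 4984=2^3 *7^1*89^1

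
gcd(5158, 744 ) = 2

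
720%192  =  144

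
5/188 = 5/188 = 0.03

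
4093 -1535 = 2558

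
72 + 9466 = 9538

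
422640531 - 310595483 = 112045048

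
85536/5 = 85536/5 =17107.20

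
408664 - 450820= -42156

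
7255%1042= 1003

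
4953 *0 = 0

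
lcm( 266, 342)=2394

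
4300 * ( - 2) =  - 8600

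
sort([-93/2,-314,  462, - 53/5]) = [ - 314,-93/2,-53/5, 462] 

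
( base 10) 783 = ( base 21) 1G6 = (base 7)2166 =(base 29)r0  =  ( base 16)30f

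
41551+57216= 98767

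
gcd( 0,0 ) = 0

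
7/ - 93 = - 1 +86/93 = -  0.08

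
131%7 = 5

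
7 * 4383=30681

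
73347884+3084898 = 76432782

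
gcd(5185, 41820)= 85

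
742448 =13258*56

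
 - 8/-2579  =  8/2579  =  0.00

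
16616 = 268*62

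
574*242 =138908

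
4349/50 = 4349/50 = 86.98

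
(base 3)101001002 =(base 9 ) 11032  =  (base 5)213234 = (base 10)7319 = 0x1c97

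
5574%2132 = 1310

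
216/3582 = 12/199 = 0.06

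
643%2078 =643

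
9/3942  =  1/438 =0.00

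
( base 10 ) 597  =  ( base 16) 255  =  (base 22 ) 153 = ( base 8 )1125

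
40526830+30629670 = 71156500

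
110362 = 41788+68574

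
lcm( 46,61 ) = 2806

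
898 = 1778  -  880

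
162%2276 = 162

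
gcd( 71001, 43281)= 63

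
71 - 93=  - 22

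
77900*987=76887300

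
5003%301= 187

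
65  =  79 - 14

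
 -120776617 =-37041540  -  83735077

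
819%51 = 3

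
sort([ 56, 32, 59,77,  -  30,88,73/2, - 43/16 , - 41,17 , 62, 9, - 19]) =[ - 41 , - 30, - 19, - 43/16 , 9 , 17, 32 , 73/2, 56,59 , 62 , 77, 88 ]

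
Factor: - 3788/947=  - 4 = -  2^2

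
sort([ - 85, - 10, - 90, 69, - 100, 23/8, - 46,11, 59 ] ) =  [- 100,-90, - 85, - 46, - 10,23/8, 11,  59,69]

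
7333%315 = 88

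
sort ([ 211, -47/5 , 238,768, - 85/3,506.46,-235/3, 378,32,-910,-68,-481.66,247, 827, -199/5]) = [-910 ,-481.66,-235/3, - 68, - 199/5, - 85/3 , - 47/5,32,  211,238, 247, 378,506.46,768,827]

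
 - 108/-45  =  2 + 2/5 = 2.40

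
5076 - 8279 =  - 3203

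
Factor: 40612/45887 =2^2 * 11^1*13^1*71^1*45887^( - 1)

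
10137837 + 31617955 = 41755792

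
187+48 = 235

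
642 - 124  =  518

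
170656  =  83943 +86713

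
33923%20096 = 13827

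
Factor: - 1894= - 2^1 *947^1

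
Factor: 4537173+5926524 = 10463697 = 3^2*229^1*5077^1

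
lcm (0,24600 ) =0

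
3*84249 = 252747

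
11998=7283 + 4715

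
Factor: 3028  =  2^2*757^1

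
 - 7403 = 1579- 8982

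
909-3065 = -2156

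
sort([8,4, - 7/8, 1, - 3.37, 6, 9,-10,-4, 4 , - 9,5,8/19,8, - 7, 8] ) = [ - 10, - 9, - 7, - 4,  -  3.37, - 7/8, 8/19,1, 4, 4 , 5,6, 8,8, 8,9 ] 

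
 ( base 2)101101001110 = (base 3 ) 10222012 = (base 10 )2894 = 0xB4E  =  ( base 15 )cce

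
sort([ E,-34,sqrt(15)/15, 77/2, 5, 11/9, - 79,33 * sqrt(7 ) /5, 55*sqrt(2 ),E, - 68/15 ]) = [ - 79, - 34, - 68/15,sqrt(15) /15, 11/9, E, E,5, 33*sqrt (7 )/5, 77/2, 55*sqrt(2)]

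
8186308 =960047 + 7226261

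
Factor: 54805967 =54805967^1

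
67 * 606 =40602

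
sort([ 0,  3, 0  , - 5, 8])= [ - 5, 0, 0,3,8] 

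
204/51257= 204/51257 = 0.00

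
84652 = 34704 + 49948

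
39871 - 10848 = 29023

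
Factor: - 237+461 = 224 = 2^5*7^1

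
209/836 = 1/4 = 0.25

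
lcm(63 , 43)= 2709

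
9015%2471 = 1602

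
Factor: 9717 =3^1*  41^1*79^1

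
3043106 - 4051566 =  - 1008460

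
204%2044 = 204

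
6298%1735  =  1093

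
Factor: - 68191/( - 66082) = 2^( - 1)*47^( - 1)*  97^1 = 97/94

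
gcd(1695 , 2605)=5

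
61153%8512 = 1569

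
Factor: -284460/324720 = -431/492 = - 2^(  -  2 ) * 3^(-1 )*41^(-1)*431^1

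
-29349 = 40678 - 70027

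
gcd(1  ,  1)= 1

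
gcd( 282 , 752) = 94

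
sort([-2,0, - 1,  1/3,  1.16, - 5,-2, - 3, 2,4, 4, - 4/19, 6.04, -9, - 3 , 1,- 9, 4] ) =[ - 9, - 9, -5, - 3,-3,-2,-2,  -  1,-4/19,  0,  1/3,1, 1.16,  2,4, 4, 4, 6.04]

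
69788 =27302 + 42486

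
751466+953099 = 1704565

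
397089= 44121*9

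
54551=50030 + 4521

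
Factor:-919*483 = - 3^1*7^1*23^1* 919^1 = - 443877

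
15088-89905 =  - 74817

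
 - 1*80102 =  - 80102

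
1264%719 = 545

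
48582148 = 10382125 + 38200023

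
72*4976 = 358272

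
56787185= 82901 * 685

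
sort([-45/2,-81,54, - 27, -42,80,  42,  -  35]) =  [ - 81, - 42, - 35, - 27, - 45/2,42, 54,80 ]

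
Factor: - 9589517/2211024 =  - 2^( - 4) * 3^( - 1)*7^1*29^1 * 73^( - 1)* 97^1*487^1 *631^ ( - 1)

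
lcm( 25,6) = 150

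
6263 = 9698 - 3435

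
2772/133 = 396/19 = 20.84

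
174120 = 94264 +79856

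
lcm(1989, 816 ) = 31824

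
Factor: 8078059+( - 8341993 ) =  - 263934  =  - 2^1*3^2*11^1*31^1*43^1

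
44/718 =22/359= 0.06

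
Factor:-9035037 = -3^3*11^1*29^1 * 1049^1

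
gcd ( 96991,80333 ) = 1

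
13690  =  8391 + 5299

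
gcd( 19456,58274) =2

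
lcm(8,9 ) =72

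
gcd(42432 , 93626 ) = 26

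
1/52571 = 1/52571 = 0.00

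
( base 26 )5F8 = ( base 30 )45s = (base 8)7302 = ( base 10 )3778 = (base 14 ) 153C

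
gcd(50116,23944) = 4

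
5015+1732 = 6747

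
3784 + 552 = 4336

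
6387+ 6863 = 13250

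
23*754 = 17342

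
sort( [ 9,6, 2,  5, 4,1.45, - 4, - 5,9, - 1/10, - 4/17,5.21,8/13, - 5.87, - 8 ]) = [ - 8,  -  5.87, - 5,-4,  -  4/17, - 1/10,8/13,1.45,2,4,5,5.21,6,9,9 ]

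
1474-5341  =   - 3867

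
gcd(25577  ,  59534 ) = 1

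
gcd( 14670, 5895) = 45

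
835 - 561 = 274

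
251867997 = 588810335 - 336942338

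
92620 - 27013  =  65607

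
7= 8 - 1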